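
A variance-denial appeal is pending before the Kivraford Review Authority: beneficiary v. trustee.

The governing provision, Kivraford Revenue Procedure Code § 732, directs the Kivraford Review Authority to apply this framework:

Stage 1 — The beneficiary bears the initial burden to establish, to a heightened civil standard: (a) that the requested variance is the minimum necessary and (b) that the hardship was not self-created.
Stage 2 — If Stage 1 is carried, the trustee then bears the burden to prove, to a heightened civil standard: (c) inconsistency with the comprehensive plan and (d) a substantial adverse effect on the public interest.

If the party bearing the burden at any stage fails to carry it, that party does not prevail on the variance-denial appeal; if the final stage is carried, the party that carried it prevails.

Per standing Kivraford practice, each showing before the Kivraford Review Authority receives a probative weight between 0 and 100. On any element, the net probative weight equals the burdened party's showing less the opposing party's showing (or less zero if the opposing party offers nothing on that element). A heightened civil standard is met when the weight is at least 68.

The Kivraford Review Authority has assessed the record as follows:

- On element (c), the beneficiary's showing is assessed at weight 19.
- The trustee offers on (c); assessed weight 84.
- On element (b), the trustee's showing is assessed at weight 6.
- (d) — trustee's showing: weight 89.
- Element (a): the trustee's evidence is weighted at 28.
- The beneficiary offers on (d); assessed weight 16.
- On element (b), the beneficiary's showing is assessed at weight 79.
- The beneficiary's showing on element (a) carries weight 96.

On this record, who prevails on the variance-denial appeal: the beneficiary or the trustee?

Stage 1 (beneficiary, a heightened civil standard, weight is at least 68): (a) net 96−28=68 ≥ 68 — meets; (b) net 79−6=73 ≥ 68 — meets.
  All elements met. The burden passes to the trustee.
Stage 2 (trustee, a heightened civil standard, weight is at least 68): (c) net 84−19=65 < 68 — fails; (d) net 89−16=73 ≥ 68 — meets.
  The trustee does not carry Stage 2.
So the beneficiary prevails.

beneficiary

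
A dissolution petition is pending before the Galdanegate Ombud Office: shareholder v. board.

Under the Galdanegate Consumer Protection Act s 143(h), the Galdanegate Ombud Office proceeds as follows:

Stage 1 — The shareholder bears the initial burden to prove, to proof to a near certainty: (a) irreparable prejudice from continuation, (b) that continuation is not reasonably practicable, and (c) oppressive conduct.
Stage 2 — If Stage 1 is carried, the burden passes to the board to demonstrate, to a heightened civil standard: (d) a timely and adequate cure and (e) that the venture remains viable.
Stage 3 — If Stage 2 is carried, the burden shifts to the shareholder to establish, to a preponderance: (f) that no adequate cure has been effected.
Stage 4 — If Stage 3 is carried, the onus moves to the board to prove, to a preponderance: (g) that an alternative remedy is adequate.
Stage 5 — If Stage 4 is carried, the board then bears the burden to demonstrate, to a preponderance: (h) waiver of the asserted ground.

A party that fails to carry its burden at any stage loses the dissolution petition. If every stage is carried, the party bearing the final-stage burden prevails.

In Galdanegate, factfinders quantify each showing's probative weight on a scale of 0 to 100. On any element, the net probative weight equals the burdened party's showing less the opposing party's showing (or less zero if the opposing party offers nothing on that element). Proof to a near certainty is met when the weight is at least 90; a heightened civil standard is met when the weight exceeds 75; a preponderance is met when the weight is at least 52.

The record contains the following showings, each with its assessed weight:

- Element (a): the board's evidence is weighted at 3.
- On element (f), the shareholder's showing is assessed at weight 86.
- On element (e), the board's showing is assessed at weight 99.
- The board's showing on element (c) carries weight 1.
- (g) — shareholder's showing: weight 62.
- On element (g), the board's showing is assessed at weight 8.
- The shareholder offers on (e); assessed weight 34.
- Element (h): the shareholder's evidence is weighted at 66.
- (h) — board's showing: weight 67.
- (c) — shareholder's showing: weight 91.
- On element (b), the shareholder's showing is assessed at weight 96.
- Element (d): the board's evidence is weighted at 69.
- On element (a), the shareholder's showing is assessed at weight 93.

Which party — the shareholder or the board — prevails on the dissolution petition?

shareholder

Stage 1 — burden on shareholder; standard: proof to a near certainty (weight is at least 90).
    (a): 93 − 3 = 90 ≥ 90 [met]
    (b): 96 ≥ 90 [met]
    (c): 91 − 1 = 90 ≥ 90 [met]
  The shareholder carries Stage 1; the board now bears the burden.
Stage 2 — burden on board; standard: a heightened civil standard (weight exceeds 75).
    (d): 69 ≤ 75 [not met]
    (e): 99 − 34 = 65 ≤ 75 [not met]
  Not every element is met, so the board fails to carry Stage 2.
So the shareholder prevails.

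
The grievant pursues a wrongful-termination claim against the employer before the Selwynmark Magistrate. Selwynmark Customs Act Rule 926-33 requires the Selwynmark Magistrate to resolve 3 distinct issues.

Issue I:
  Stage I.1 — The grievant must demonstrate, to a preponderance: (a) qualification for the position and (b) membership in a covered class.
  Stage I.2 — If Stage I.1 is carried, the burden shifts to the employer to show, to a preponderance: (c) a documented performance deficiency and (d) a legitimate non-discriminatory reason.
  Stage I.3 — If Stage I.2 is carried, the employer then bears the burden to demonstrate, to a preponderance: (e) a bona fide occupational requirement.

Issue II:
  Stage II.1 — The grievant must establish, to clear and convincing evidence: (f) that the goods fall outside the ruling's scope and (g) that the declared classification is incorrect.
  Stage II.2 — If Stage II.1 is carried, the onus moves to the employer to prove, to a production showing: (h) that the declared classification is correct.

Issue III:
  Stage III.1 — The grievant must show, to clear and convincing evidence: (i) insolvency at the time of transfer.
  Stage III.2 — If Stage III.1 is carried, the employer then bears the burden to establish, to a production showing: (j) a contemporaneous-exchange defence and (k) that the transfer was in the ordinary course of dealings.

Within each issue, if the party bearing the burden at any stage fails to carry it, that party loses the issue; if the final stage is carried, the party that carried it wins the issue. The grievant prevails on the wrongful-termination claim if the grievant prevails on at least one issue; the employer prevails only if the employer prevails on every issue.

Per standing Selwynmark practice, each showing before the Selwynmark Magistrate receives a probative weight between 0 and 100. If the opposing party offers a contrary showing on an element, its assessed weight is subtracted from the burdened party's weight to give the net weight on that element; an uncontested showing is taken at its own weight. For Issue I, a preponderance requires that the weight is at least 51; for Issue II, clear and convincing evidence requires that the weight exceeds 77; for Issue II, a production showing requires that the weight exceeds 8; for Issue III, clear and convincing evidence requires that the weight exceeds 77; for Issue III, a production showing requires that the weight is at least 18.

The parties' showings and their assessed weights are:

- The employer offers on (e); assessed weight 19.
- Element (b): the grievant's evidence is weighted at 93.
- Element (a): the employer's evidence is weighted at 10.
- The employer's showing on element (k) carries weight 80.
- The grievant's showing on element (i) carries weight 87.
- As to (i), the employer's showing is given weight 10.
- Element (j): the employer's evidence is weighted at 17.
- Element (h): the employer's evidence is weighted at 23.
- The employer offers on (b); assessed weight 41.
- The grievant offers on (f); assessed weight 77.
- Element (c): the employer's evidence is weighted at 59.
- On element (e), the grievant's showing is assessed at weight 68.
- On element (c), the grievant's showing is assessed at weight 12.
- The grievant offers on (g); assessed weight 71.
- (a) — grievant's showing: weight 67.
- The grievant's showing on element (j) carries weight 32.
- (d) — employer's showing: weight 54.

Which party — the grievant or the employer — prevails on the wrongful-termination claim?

grievant

— Issue I —
At Stage I.1 the grievant must meet a preponderance (weight is at least 51): on (a) the weight is 67 less the opposing 10 gives net 57, which does reach 51, so (a) meets the standard; on (b) the weight is 93 less the opposing 41 gives net 52, which does reach 51, so (b) meets the standard.
  Stage I.1 carried; the burden shifts to the employer.
At Stage I.2 the employer must meet a preponderance (weight is at least 51): on (c) the weight is 59 less the opposing 12 gives net 47, which does not reach 51, so (c) does not meet the standard; on (d) the weight is 54, ≥ 51, so (d) meets the standard.
  Stage I.2 not carried; the employer fails its burden.
The grievant prevails on this issue.
— Issue II —
Stage II.1 — burden on grievant; standard: clear and convincing evidence (weight exceeds 77).
    (f): 77 ≤ 77 [not met]
    (g): 71 ≤ 77 [not met]
  Stage II.1 not carried; the grievant fails its burden.
The employer prevails on this issue.
— Issue III —
Stage III.1 (grievant, clear and convincing evidence, weight exceeds 77): (i) net 87−10=77 ≤ 77 — fails.
  The grievant does not carry Stage III.1.
The employer prevails on this issue.
Per-issue: Issue I → grievant; Issue II → employer; Issue III → employer. The grievant must prevail on at least one issue; overall, the grievant prevails.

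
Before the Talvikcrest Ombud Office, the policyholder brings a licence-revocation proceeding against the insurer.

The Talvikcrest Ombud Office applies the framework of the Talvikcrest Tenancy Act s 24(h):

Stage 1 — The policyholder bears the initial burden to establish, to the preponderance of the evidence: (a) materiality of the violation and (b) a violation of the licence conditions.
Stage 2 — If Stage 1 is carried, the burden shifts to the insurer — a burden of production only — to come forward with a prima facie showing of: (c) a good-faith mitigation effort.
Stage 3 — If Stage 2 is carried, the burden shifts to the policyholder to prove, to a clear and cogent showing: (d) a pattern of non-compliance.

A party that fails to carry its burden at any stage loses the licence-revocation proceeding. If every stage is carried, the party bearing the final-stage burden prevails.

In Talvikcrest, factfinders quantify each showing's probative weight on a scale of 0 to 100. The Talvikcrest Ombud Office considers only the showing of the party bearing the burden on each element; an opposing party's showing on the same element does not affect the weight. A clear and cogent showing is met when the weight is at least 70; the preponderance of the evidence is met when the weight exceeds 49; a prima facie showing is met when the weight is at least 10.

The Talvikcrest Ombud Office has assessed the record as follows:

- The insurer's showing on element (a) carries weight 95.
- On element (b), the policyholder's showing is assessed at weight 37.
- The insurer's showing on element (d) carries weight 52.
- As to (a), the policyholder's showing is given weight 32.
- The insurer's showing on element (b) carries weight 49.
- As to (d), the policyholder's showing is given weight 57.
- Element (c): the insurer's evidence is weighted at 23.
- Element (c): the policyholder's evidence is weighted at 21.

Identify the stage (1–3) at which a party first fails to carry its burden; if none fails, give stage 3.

stage 1

Stage 1 — burden on policyholder; standard: the preponderance of the evidence (weight exceeds 49).
    (a): 32 (insurer's 95 disregarded) ≤ 49 [not met]
    (b): 37 (insurer's 49 disregarded) ≤ 49 [not met]
  Not every element is met, so the policyholder fails to carry Stage 1.
So the insurer prevails.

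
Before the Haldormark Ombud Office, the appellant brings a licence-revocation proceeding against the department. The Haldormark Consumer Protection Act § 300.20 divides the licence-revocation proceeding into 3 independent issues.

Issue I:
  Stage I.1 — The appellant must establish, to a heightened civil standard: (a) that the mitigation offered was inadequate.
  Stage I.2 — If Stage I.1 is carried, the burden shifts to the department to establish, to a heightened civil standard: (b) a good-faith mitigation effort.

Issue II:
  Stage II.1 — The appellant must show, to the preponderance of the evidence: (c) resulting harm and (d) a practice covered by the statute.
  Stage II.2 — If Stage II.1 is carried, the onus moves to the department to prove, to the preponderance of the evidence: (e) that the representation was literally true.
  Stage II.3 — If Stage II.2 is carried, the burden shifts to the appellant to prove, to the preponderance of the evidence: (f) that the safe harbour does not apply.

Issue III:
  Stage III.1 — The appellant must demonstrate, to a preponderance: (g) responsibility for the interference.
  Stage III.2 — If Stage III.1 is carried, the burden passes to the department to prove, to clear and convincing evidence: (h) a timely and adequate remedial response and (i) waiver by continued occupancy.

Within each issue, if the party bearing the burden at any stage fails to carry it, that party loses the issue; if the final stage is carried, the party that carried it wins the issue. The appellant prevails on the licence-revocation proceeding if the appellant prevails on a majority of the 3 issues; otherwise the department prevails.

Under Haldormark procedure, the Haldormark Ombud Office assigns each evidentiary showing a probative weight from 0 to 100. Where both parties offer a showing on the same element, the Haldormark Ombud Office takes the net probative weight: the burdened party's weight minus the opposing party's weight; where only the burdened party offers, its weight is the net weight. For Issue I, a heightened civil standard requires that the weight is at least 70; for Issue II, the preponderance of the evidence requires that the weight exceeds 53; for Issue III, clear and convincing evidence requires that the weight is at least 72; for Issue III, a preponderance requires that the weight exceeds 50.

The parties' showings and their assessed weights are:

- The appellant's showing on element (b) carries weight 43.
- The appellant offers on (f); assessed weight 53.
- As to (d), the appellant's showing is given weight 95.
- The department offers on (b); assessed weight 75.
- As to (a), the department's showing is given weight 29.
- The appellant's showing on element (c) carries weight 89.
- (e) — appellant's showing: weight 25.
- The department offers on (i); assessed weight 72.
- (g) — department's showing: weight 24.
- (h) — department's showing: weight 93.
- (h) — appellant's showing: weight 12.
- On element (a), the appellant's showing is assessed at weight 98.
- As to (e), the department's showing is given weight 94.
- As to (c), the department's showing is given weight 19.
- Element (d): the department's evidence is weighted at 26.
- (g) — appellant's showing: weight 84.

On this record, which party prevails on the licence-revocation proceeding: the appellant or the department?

department

— Issue I —
Stage I.1 — burden on appellant; standard: a heightened civil standard (weight is at least 70).
    (a): 98 − 29 = 69 < 70 [not met]
  The appellant does not carry Stage I.1.
So the department prevails on this issue.
— Issue II —
Stage II.1 — burden on appellant; standard: the preponderance of the evidence (weight exceeds 53).
    (c): 89 − 19 = 70 > 53 [met]
    (d): 95 − 26 = 69 > 53 [met]
  Stage II.1 carried; the burden shifts to the department.
Stage II.2 — burden on department; standard: the preponderance of the evidence (weight exceeds 53).
    (e): 94 − 25 = 69 > 53 [met]
  The department carries Stage II.2; the appellant now bears the burden.
Stage II.3 — burden on appellant; standard: the preponderance of the evidence (weight exceeds 53).
    (f): 53 ≤ 53 [not met]
  Not every element is met, so the appellant fails to carry Stage II.3.
So the department prevails on this issue.
— Issue III —
Stage III.1 (appellant, a preponderance, weight exceeds 50): (g) net 84−24=60 > 50 — meets.
  The appellant carries Stage III.1; the department now bears the burden.
Stage III.2 (department, clear and convincing evidence, weight is at least 72): (h) net 93−12=81 ≥ 72 — meets; (i) 72 ≥ 72 — meets.
  All elements met at the final stage.
All stages carried — the department prevails on this issue.
Per-issue: Issue I → department; Issue II → department; Issue III → department. The appellant must prevail on a majority of issues; overall, the department prevails.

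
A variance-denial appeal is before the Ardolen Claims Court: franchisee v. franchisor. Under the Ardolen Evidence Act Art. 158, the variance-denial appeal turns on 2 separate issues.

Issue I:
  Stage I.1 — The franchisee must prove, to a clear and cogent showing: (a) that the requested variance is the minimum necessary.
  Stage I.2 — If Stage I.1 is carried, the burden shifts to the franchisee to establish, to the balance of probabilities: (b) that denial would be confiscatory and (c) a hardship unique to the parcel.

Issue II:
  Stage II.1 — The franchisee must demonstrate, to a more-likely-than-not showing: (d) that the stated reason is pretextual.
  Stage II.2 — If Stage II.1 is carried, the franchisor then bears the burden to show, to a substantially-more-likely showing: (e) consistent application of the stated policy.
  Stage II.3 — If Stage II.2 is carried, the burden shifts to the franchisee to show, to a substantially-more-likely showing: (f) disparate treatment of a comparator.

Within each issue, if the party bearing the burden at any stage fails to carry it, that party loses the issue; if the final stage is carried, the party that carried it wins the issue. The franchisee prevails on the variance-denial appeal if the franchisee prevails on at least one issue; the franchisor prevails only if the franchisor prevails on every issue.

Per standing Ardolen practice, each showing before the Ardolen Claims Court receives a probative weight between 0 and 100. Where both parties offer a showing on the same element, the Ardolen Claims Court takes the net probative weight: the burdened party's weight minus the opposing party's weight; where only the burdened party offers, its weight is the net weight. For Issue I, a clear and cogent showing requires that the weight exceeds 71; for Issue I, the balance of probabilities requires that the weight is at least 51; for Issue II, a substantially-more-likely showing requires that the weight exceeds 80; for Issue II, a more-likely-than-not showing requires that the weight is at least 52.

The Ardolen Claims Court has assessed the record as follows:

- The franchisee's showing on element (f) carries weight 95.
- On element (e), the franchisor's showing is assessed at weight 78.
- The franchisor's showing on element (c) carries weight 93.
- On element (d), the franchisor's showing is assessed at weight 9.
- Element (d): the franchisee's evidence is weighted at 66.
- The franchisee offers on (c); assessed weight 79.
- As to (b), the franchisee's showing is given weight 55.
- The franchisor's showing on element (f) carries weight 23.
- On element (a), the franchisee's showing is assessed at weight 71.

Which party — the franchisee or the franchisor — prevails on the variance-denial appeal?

— Issue I —
At Stage I.1 the franchisee must meet a clear and cogent showing (weight exceeds 71): on (a) the weight is 71, which does not exceed 71, so (a) does not meet the standard.
  Not every element is met, so the franchisee fails to carry Stage I.1.
So the franchisor prevails on this issue.
— Issue II —
At Stage II.1 the franchisee must meet a more-likely-than-not showing (weight is at least 52): on (d) the weight is 66 less the opposing 9 gives net 57, ≥ 52, so (d) meets the standard.
  Stage II.1 is satisfied; the onus moves to the franchisor.
At Stage II.2 the franchisor must meet a substantially-more-likely showing (weight exceeds 80): on (e) the weight is 78, which does not exceed 80, so (e) does not meet the standard.
  The franchisor does not carry Stage II.2.
The analysis ends at Stage II.2; the franchisee prevails on this issue.
Per-issue: Issue I → franchisor; Issue II → franchisee. The franchisee must prevail on at least one issue; overall, the franchisee prevails.

franchisee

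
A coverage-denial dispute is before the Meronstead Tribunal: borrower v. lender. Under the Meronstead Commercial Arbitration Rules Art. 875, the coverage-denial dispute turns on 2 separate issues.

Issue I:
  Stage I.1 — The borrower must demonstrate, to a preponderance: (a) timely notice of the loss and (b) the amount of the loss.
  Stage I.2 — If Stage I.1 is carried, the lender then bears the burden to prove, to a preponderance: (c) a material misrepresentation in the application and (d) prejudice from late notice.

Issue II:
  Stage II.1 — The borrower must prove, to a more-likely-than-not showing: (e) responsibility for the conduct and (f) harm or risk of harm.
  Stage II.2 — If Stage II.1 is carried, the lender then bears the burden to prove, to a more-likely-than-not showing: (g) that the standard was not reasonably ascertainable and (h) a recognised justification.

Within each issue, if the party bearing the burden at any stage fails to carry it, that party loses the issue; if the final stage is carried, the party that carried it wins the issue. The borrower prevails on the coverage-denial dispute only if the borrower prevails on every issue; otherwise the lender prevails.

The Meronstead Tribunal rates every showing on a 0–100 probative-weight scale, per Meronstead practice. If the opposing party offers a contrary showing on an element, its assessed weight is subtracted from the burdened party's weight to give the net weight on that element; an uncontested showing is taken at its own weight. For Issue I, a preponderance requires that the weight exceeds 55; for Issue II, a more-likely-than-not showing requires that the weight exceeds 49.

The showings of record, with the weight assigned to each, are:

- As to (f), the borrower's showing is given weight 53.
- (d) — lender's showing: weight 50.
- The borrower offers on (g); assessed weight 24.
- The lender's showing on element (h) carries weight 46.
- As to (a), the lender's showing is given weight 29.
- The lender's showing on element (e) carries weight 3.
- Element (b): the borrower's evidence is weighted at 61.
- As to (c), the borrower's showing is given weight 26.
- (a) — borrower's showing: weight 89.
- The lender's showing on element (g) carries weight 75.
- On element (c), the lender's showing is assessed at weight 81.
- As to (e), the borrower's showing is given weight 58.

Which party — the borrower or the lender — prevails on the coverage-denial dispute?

— Issue I —
At Stage I.1 the borrower must meet a preponderance (weight exceeds 55): on (a) the weight is 89 less the opposing 29 gives net 60, which does exceed 55, so (a) meets the standard; on (b) the weight is 61, > 55, so (b) meets the standard.
  The borrower carries Stage I.1; the lender now bears the burden.
At Stage I.2 the lender must meet a preponderance (weight exceeds 55): on (c) the weight is 81 less the opposing 26 gives net 55, ≤ 55, so (c) does not meet the standard; on (d) the weight is 50, which does not exceed 55, so (d) does not meet the standard.
  Stage I.2 not carried; the lender fails its burden.
So the borrower prevails on this issue.
— Issue II —
At Stage II.1 the borrower must meet a more-likely-than-not showing (weight exceeds 49): on (e) the weight is 58 less the opposing 3 gives net 55, > 49, so (e) meets the standard; on (f) the weight is 53, > 49, so (f) meets the standard.
  Stage II.1 is satisfied; the onus moves to the lender.
At Stage II.2 the lender must meet a more-likely-than-not showing (weight exceeds 49): on (g) the weight is 75 less the opposing 24 gives net 51, > 49, so (g) meets the standard; on (h) the weight is 46, ≤ 49, so (h) does not meet the standard.
  The lender does not carry Stage II.2.
The borrower prevails on this issue.
Per-issue: Issue I → borrower; Issue II → borrower. The borrower must prevail on every issue; overall, the borrower prevails.

borrower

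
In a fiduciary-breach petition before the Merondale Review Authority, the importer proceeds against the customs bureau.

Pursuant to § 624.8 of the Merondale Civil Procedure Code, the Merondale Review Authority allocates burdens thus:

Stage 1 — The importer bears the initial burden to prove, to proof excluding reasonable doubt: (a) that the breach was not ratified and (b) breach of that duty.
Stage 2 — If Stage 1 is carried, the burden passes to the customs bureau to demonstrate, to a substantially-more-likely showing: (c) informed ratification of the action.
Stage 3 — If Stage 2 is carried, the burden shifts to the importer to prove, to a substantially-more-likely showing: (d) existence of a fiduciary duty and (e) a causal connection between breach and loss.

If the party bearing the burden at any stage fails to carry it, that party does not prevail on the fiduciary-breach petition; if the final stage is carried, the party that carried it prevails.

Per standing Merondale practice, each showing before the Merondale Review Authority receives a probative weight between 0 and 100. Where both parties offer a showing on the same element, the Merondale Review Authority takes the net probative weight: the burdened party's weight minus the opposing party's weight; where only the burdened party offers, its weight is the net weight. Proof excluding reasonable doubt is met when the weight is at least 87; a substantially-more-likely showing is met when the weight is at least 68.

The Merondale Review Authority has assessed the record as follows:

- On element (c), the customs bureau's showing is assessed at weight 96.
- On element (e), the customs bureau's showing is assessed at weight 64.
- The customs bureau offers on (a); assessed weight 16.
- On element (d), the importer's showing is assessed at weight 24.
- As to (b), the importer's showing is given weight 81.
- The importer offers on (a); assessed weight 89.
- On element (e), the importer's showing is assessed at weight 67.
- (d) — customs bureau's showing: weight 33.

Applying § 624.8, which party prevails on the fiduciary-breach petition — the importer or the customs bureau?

customs bureau

At Stage 1 the importer must meet proof excluding reasonable doubt (weight is at least 87): on (a) the weight is 89 less the opposing 16 gives net 73, which does not reach 87, so (a) does not meet the standard; on (b) the weight is 81, < 87, so (b) does not meet the standard.
  Stage 1 not carried; the importer fails its burden.
The customs bureau prevails.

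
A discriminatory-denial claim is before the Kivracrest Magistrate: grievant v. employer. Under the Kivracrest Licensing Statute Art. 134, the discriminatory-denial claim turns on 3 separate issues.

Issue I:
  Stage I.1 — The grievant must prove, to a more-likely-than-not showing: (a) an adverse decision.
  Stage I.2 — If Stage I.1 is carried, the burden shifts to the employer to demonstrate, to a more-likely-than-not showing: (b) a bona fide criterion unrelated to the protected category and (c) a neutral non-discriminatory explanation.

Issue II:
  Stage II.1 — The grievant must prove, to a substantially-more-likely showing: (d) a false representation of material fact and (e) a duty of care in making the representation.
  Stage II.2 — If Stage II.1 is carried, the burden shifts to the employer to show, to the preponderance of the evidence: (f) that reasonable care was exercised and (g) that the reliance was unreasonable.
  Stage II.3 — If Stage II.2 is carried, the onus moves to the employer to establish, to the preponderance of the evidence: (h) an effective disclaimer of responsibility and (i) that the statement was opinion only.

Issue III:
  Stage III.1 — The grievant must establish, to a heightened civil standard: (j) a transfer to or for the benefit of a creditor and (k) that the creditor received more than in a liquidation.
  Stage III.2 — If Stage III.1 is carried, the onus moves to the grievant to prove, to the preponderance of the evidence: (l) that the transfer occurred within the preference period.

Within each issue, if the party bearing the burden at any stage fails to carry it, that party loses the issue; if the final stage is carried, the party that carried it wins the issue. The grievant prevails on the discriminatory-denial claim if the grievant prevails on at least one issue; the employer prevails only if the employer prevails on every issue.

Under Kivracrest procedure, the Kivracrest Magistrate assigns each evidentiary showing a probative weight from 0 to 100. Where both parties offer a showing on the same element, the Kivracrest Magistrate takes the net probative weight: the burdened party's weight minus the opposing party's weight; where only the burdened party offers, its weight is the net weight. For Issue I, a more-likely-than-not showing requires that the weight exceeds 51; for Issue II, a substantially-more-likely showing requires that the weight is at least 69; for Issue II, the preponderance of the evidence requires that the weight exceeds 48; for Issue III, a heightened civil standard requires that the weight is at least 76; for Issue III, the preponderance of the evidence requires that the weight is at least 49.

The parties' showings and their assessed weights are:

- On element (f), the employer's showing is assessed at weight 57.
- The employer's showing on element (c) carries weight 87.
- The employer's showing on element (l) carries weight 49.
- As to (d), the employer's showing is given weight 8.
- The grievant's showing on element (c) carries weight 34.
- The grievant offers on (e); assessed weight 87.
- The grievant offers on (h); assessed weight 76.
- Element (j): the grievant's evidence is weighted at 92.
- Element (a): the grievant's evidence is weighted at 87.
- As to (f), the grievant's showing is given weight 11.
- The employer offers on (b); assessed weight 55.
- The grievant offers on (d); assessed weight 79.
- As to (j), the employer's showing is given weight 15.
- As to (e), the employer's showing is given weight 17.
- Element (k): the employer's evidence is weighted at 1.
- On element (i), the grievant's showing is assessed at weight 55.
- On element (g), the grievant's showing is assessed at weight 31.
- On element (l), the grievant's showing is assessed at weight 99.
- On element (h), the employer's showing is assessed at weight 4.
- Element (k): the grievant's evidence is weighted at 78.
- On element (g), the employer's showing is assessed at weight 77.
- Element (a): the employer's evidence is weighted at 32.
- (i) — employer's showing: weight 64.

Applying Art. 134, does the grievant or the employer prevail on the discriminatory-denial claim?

grievant

— Issue I —
Stage I.1 (grievant, a more-likely-than-not showing, weight exceeds 51): (a) net 87−32=55 > 51 — meets.
  Stage I.1 carried; the burden shifts to the employer.
Stage I.2 (employer, a more-likely-than-not showing, weight exceeds 51): (b) 55 > 51 — meets; (c) net 87−34=53 > 51 — meets.
  Stage I.2 carried; the final stage is satisfied.
Every stage carried; the employer prevails on this issue.
— Issue II —
At Stage II.1 the grievant must meet a substantially-more-likely showing (weight is at least 69): on (d) the weight is 79 less the opposing 8 gives net 71, ≥ 69, so (d) meets the standard; on (e) the weight is 87 less the opposing 17 gives net 70, which does reach 69, so (e) meets the standard.
  The grievant carries Stage II.1; the employer now bears the burden.
At Stage II.2 the employer must meet the preponderance of the evidence (weight exceeds 48): on (f) the weight is 57 less the opposing 11 gives net 46, which does not exceed 48, so (f) does not meet the standard; on (g) the weight is 77 less the opposing 31 gives net 46, ≤ 48, so (g) does not meet the standard.
  The employer does not carry Stage II.2.
The grievant prevails on this issue.
— Issue III —
At Stage III.1 the grievant must meet a heightened civil standard (weight is at least 76): on (j) the weight is 92 less the opposing 15 gives net 77, ≥ 76, so (j) meets the standard; on (k) the weight is 78 less the opposing 1 gives net 77, ≥ 76, so (k) meets the standard.
  All elements met. The grievant retains the burden for Stage III.2.
At Stage III.2 the grievant must meet the preponderance of the evidence (weight is at least 49): on (l) the weight is 99 less the opposing 49 gives net 50, ≥ 49, so (l) meets the standard.
  The grievant carries the last stage.
Every stage carried; the grievant prevails on this issue.
Per-issue: Issue I → employer; Issue II → grievant; Issue III → grievant. The grievant must prevail on at least one issue; overall, the grievant prevails.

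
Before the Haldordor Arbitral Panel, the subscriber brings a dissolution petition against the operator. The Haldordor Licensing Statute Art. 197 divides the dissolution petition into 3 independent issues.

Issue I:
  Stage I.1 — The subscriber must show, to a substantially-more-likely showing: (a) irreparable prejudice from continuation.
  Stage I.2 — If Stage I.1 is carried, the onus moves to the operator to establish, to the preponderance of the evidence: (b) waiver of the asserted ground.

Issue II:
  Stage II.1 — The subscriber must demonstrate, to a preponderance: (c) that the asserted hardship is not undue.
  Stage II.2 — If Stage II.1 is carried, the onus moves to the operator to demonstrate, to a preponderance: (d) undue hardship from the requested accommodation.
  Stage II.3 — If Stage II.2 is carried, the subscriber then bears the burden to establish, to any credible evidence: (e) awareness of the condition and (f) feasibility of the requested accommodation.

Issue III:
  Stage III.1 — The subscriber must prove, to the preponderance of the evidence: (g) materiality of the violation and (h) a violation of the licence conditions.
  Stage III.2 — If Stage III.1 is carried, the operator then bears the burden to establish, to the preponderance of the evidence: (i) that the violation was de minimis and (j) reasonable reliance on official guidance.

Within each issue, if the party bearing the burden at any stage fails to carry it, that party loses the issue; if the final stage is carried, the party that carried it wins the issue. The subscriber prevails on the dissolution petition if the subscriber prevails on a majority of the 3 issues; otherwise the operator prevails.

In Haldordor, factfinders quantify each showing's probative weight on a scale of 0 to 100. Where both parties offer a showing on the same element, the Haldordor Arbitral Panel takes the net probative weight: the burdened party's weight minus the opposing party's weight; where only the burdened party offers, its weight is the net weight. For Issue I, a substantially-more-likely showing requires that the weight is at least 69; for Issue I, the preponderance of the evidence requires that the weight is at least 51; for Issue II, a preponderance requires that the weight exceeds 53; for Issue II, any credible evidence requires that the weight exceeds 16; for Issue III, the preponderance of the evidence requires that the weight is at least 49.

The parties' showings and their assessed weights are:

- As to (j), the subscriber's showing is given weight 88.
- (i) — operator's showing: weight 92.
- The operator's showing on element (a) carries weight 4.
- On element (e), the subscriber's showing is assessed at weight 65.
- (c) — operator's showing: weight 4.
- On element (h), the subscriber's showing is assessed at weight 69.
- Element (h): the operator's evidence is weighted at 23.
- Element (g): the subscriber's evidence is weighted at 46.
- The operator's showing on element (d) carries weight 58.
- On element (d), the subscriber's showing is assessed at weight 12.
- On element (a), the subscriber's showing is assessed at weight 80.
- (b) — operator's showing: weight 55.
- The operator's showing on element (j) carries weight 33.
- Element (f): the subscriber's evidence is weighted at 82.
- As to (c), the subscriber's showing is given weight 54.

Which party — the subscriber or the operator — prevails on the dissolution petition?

— Issue I —
Stage I.1 — burden on subscriber; standard: a substantially-more-likely showing (weight is at least 69).
    (a): 80 − 4 = 76 ≥ 69 [met]
  The subscriber carries Stage I.1; the operator now bears the burden.
Stage I.2 — burden on operator; standard: the preponderance of the evidence (weight is at least 51).
    (b): 55 ≥ 51 [met]
  The operator carries the last stage.
Every stage carried; the operator prevails on this issue.
— Issue II —
Stage II.1 — burden on subscriber; standard: a preponderance (weight exceeds 53).
    (c): 54 − 4 = 50 ≤ 53 [not met]
  Not every element is met, so the subscriber fails to carry Stage II.1.
So the operator prevails on this issue.
— Issue III —
At Stage III.1 the subscriber must meet the preponderance of the evidence (weight is at least 49): on (g) the weight is 46, which does not reach 49, so (g) does not meet the standard; on (h) the weight is 69 less the opposing 23 gives net 46, < 49, so (h) does not meet the standard.
  Stage III.1 not carried; the subscriber fails its burden.
The analysis ends at Stage III.1; the operator prevails on this issue.
Per-issue: Issue I → operator; Issue II → operator; Issue III → operator. The subscriber must prevail on a majority of issues; overall, the operator prevails.

operator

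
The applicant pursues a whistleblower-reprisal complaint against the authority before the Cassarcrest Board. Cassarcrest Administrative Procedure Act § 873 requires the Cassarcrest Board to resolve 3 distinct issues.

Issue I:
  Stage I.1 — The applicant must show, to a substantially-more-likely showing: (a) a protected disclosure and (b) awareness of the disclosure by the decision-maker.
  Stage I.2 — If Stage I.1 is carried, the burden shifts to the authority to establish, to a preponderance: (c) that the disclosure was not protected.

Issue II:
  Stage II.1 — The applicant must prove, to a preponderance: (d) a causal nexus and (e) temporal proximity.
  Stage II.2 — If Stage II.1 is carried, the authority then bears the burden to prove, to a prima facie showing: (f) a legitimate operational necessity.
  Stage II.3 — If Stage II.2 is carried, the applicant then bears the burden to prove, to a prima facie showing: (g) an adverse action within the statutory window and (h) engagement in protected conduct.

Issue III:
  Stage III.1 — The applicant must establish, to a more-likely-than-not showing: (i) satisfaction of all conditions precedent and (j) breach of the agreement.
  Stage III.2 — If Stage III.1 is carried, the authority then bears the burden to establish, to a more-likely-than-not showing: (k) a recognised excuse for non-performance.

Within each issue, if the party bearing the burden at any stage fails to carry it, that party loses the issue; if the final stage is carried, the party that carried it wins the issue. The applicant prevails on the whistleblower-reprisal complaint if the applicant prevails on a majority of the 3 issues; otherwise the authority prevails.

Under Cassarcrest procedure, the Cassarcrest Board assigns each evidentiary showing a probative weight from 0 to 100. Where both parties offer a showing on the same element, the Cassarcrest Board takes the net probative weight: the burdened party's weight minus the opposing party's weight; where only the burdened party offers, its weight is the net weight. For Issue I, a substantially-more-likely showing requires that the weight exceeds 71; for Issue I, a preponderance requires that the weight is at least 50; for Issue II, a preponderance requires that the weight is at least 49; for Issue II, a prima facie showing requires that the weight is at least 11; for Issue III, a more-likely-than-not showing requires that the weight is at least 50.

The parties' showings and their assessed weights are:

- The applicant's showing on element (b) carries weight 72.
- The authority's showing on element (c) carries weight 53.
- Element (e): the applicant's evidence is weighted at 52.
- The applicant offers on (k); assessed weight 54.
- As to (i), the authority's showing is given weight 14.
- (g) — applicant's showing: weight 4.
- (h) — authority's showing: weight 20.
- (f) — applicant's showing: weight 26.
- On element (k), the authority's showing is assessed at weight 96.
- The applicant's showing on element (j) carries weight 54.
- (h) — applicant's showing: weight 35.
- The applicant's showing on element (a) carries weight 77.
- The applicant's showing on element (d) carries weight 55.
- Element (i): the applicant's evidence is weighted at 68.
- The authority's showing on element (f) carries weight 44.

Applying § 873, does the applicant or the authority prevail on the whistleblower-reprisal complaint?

— Issue I —
At Stage I.1 the applicant must meet a substantially-more-likely showing (weight exceeds 71): on (a) the weight is 77, > 71, so (a) meets the standard; on (b) the weight is 72, which does exceed 71, so (b) meets the standard.
  The applicant carries Stage I.1; the authority now bears the burden.
At Stage I.2 the authority must meet a preponderance (weight is at least 50): on (c) the weight is 53, which does reach 50, so (c) meets the standard.
  Stage I.2 carried; the final stage is satisfied.
With every stage satisfied, the authority prevails on this issue.
— Issue II —
Stage II.1 (applicant, a preponderance, weight is at least 49): (d) 55 ≥ 49 — meets; (e) 52 ≥ 49 — meets.
  Stage II.1 is satisfied; the onus moves to the authority.
Stage II.2 (authority, a prima facie showing, weight is at least 11): (f) net 44−26=18 ≥ 11 — meets.
  The authority carries Stage II.2; the applicant now bears the burden.
Stage II.3 (applicant, a prima facie showing, weight is at least 11): (g) 4 < 11 — fails; (h) net 35−20=15 ≥ 11 — meets.
  Stage II.3 not carried; the applicant fails its burden.
The authority prevails on this issue.
— Issue III —
At Stage III.1 the applicant must meet a more-likely-than-not showing (weight is at least 50): on (i) the weight is 68 less the opposing 14 gives net 54, which does reach 50, so (i) meets the standard; on (j) the weight is 54, ≥ 50, so (j) meets the standard.
  All elements met. The burden passes to the authority.
At Stage III.2 the authority must meet a more-likely-than-not showing (weight is at least 50): on (k) the weight is 96 less the opposing 54 gives net 42, which does not reach 50, so (k) does not meet the standard.
  Stage III.2 not carried; the authority fails its burden.
The analysis ends at Stage III.2; the applicant prevails on this issue.
Per-issue: Issue I → authority; Issue II → authority; Issue III → applicant. The applicant must prevail on a majority of issues; overall, the authority prevails.

authority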